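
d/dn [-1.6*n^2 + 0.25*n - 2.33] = 0.25 - 3.2*n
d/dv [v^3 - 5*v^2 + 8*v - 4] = 3*v^2 - 10*v + 8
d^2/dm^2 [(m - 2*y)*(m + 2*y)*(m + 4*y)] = 6*m + 8*y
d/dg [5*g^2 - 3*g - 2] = 10*g - 3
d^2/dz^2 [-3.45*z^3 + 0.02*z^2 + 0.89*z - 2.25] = 0.04 - 20.7*z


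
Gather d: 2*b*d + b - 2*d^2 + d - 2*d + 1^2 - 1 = b - 2*d^2 + d*(2*b - 1)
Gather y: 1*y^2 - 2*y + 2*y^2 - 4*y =3*y^2 - 6*y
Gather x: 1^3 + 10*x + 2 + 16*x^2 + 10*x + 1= 16*x^2 + 20*x + 4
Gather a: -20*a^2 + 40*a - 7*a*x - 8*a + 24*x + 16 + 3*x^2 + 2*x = -20*a^2 + a*(32 - 7*x) + 3*x^2 + 26*x + 16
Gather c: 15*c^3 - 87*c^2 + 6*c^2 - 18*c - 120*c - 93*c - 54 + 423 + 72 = 15*c^3 - 81*c^2 - 231*c + 441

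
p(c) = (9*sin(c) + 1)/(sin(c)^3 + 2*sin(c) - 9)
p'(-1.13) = -0.23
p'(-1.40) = -0.08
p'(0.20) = -1.10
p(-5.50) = -1.02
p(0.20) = -0.32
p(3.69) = 0.36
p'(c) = (-3*sin(c)^2*cos(c) - 2*cos(c))*(9*sin(c) + 1)/(sin(c)^3 + 2*sin(c) - 9)^2 + 9*cos(c)/(sin(c)^3 + 2*sin(c) - 9)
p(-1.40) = 0.66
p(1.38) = -1.62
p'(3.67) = 0.68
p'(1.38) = -0.53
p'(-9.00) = 0.77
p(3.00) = -0.26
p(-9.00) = 0.27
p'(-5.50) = -1.23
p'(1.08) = -1.07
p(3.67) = 0.35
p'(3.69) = 0.67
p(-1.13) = 0.62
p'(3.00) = 1.08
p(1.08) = -1.36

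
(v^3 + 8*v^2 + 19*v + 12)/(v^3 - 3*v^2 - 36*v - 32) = (v + 3)/(v - 8)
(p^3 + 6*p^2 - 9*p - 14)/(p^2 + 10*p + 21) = (p^2 - p - 2)/(p + 3)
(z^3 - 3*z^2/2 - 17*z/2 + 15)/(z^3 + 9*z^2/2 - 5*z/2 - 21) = (2*z - 5)/(2*z + 7)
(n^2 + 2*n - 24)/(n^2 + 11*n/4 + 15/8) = 8*(n^2 + 2*n - 24)/(8*n^2 + 22*n + 15)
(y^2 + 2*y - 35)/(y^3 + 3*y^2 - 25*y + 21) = (y - 5)/(y^2 - 4*y + 3)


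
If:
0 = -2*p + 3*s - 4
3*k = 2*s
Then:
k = 2*s/3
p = 3*s/2 - 2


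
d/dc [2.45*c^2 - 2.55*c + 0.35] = 4.9*c - 2.55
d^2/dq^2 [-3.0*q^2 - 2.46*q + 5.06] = -6.00000000000000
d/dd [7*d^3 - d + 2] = 21*d^2 - 1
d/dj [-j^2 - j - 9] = -2*j - 1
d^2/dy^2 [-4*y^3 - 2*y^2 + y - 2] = -24*y - 4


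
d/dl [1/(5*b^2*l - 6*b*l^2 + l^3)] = (-5*b^2 + 12*b*l - 3*l^2)/(l^2*(5*b^2 - 6*b*l + l^2)^2)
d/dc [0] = 0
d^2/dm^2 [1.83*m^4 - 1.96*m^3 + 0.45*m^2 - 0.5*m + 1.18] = 21.96*m^2 - 11.76*m + 0.9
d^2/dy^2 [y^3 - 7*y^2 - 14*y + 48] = 6*y - 14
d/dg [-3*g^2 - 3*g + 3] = -6*g - 3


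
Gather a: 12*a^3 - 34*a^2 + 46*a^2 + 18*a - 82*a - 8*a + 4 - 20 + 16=12*a^3 + 12*a^2 - 72*a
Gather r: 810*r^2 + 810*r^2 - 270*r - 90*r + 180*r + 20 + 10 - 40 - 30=1620*r^2 - 180*r - 40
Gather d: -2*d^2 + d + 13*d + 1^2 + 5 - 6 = -2*d^2 + 14*d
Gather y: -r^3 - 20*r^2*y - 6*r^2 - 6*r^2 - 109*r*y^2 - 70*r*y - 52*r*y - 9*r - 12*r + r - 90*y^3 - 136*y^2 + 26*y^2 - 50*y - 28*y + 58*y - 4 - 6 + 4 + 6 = -r^3 - 12*r^2 - 20*r - 90*y^3 + y^2*(-109*r - 110) + y*(-20*r^2 - 122*r - 20)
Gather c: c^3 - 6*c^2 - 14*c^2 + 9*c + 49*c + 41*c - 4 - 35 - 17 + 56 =c^3 - 20*c^2 + 99*c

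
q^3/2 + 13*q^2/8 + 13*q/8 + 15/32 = (q/2 + 1/4)*(q + 5/4)*(q + 3/2)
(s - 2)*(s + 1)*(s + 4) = s^3 + 3*s^2 - 6*s - 8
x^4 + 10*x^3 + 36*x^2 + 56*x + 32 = (x + 2)^3*(x + 4)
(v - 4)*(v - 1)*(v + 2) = v^3 - 3*v^2 - 6*v + 8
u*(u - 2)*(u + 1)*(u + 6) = u^4 + 5*u^3 - 8*u^2 - 12*u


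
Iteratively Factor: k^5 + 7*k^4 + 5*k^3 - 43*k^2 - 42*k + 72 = (k + 3)*(k^4 + 4*k^3 - 7*k^2 - 22*k + 24) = (k + 3)*(k + 4)*(k^3 - 7*k + 6) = (k + 3)^2*(k + 4)*(k^2 - 3*k + 2) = (k - 1)*(k + 3)^2*(k + 4)*(k - 2)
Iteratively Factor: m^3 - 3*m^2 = (m)*(m^2 - 3*m) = m*(m - 3)*(m)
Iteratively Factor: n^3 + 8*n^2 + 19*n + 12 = (n + 4)*(n^2 + 4*n + 3) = (n + 1)*(n + 4)*(n + 3)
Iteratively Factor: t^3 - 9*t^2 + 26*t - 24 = (t - 2)*(t^2 - 7*t + 12) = (t - 3)*(t - 2)*(t - 4)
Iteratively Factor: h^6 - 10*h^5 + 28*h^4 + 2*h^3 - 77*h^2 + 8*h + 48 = (h + 1)*(h^5 - 11*h^4 + 39*h^3 - 37*h^2 - 40*h + 48) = (h - 3)*(h + 1)*(h^4 - 8*h^3 + 15*h^2 + 8*h - 16) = (h - 3)*(h - 1)*(h + 1)*(h^3 - 7*h^2 + 8*h + 16) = (h - 3)*(h - 1)*(h + 1)^2*(h^2 - 8*h + 16) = (h - 4)*(h - 3)*(h - 1)*(h + 1)^2*(h - 4)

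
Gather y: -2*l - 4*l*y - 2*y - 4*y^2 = -2*l - 4*y^2 + y*(-4*l - 2)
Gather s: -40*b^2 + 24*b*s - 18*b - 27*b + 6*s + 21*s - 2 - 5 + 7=-40*b^2 - 45*b + s*(24*b + 27)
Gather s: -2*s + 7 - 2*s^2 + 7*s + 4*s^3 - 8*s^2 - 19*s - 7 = 4*s^3 - 10*s^2 - 14*s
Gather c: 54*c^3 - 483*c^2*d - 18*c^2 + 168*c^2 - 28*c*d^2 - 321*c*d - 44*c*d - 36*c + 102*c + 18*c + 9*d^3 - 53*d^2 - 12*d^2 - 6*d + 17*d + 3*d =54*c^3 + c^2*(150 - 483*d) + c*(-28*d^2 - 365*d + 84) + 9*d^3 - 65*d^2 + 14*d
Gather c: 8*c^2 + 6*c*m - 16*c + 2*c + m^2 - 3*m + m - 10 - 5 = 8*c^2 + c*(6*m - 14) + m^2 - 2*m - 15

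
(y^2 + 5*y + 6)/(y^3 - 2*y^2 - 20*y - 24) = (y + 3)/(y^2 - 4*y - 12)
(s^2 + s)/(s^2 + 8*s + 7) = s/(s + 7)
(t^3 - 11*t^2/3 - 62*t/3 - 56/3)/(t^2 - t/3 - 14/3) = (3*t^2 - 17*t - 28)/(3*t - 7)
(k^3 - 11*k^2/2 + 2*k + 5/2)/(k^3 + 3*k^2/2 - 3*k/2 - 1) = (k - 5)/(k + 2)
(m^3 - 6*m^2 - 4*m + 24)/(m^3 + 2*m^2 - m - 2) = (m^2 - 8*m + 12)/(m^2 - 1)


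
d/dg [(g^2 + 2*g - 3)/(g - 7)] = (g^2 - 14*g - 11)/(g^2 - 14*g + 49)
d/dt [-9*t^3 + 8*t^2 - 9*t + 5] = -27*t^2 + 16*t - 9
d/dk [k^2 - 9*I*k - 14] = 2*k - 9*I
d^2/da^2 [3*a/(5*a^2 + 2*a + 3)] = 6*(4*a*(5*a + 1)^2 - (15*a + 2)*(5*a^2 + 2*a + 3))/(5*a^2 + 2*a + 3)^3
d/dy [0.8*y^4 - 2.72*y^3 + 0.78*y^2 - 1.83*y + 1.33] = 3.2*y^3 - 8.16*y^2 + 1.56*y - 1.83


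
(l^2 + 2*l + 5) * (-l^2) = -l^4 - 2*l^3 - 5*l^2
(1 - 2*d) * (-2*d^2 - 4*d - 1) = 4*d^3 + 6*d^2 - 2*d - 1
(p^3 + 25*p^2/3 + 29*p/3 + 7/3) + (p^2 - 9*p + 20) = p^3 + 28*p^2/3 + 2*p/3 + 67/3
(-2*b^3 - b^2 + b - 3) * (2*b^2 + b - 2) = -4*b^5 - 4*b^4 + 5*b^3 - 3*b^2 - 5*b + 6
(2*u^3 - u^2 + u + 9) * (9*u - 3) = 18*u^4 - 15*u^3 + 12*u^2 + 78*u - 27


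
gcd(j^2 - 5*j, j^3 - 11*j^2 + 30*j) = j^2 - 5*j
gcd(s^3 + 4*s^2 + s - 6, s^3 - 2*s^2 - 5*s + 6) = s^2 + s - 2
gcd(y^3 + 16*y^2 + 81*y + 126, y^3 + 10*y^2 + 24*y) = y + 6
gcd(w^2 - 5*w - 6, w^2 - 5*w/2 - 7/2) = w + 1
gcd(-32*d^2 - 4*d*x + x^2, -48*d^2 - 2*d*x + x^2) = -8*d + x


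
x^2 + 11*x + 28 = (x + 4)*(x + 7)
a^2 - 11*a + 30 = (a - 6)*(a - 5)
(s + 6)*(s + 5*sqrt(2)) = s^2 + 6*s + 5*sqrt(2)*s + 30*sqrt(2)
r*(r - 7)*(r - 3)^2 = r^4 - 13*r^3 + 51*r^2 - 63*r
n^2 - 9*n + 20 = (n - 5)*(n - 4)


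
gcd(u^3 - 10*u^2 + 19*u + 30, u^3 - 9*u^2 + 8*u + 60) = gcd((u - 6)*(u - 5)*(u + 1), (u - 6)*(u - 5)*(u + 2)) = u^2 - 11*u + 30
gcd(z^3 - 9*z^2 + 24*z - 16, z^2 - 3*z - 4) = z - 4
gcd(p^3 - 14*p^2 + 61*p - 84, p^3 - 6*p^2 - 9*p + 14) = p - 7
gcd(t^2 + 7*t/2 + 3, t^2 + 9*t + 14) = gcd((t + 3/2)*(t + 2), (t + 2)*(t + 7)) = t + 2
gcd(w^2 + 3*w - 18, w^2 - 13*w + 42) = 1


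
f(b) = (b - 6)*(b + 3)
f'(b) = 2*b - 3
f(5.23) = -6.34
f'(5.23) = 7.46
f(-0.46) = -16.41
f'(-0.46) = -3.92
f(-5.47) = 28.33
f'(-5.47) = -13.94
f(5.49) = -4.33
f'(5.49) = 7.98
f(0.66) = -19.54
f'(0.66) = -1.68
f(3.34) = -16.86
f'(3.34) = 3.68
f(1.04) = -20.04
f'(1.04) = -0.92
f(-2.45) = -4.65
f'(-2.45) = -7.90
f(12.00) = 90.00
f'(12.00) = 21.00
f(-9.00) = 90.00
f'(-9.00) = -21.00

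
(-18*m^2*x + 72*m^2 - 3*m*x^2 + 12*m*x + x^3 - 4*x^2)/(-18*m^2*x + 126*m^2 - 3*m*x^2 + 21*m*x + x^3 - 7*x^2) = (x - 4)/(x - 7)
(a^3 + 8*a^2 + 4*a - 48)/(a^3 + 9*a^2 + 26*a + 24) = (a^2 + 4*a - 12)/(a^2 + 5*a + 6)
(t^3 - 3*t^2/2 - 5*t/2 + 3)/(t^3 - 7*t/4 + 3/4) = 2*(t - 2)/(2*t - 1)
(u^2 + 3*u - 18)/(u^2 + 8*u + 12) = (u - 3)/(u + 2)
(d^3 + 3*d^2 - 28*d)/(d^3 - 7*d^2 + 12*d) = (d + 7)/(d - 3)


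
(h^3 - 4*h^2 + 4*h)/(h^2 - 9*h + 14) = h*(h - 2)/(h - 7)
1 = 1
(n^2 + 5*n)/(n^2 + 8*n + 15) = n/(n + 3)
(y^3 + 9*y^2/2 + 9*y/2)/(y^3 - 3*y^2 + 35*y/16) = 8*(2*y^2 + 9*y + 9)/(16*y^2 - 48*y + 35)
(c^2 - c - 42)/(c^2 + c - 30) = (c - 7)/(c - 5)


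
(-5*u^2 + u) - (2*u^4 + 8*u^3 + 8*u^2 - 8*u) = -2*u^4 - 8*u^3 - 13*u^2 + 9*u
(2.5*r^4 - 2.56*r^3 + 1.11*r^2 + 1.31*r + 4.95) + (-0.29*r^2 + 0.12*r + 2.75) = 2.5*r^4 - 2.56*r^3 + 0.82*r^2 + 1.43*r + 7.7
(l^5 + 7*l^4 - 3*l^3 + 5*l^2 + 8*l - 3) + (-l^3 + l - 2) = l^5 + 7*l^4 - 4*l^3 + 5*l^2 + 9*l - 5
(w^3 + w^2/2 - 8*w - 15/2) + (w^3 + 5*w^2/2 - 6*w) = 2*w^3 + 3*w^2 - 14*w - 15/2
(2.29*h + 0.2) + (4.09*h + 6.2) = 6.38*h + 6.4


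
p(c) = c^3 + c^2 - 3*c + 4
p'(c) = 3*c^2 + 2*c - 3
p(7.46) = 452.43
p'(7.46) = 178.87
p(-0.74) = 6.36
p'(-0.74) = -2.84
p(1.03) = 3.06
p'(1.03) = 2.24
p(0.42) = 2.99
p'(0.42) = -1.63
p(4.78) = 121.72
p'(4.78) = 75.11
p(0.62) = 2.76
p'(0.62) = -0.61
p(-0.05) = 4.15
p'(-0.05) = -3.09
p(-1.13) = 7.22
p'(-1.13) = -1.43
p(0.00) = 4.00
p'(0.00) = -3.00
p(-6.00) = -158.00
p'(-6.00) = 93.00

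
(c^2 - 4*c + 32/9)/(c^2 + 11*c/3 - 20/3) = (c - 8/3)/(c + 5)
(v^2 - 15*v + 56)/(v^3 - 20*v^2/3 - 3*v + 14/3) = 3*(v - 8)/(3*v^2 + v - 2)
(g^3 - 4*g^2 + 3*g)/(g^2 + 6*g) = (g^2 - 4*g + 3)/(g + 6)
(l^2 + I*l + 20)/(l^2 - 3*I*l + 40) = (l - 4*I)/(l - 8*I)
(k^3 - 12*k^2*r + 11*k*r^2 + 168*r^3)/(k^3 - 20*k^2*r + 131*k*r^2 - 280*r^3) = (-k - 3*r)/(-k + 5*r)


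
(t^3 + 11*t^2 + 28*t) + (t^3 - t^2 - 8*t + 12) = 2*t^3 + 10*t^2 + 20*t + 12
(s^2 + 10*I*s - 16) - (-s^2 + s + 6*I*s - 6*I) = 2*s^2 - s + 4*I*s - 16 + 6*I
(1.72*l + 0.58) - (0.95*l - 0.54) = 0.77*l + 1.12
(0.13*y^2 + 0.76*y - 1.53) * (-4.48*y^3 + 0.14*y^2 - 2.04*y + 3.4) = -0.5824*y^5 - 3.3866*y^4 + 6.6956*y^3 - 1.3226*y^2 + 5.7052*y - 5.202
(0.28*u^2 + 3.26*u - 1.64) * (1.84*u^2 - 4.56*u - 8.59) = 0.5152*u^4 + 4.7216*u^3 - 20.2884*u^2 - 20.525*u + 14.0876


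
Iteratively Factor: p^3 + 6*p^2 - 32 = (p + 4)*(p^2 + 2*p - 8) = (p + 4)^2*(p - 2)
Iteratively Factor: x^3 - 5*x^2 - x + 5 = (x - 1)*(x^2 - 4*x - 5) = (x - 5)*(x - 1)*(x + 1)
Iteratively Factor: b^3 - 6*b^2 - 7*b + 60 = (b - 4)*(b^2 - 2*b - 15) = (b - 5)*(b - 4)*(b + 3)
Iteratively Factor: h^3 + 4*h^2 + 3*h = (h + 1)*(h^2 + 3*h) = h*(h + 1)*(h + 3)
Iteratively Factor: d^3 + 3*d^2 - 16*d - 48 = (d - 4)*(d^2 + 7*d + 12) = (d - 4)*(d + 4)*(d + 3)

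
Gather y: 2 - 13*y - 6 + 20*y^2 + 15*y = 20*y^2 + 2*y - 4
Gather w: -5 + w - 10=w - 15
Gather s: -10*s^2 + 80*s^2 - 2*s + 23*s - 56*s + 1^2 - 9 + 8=70*s^2 - 35*s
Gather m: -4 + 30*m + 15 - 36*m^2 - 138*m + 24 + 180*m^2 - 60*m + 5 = 144*m^2 - 168*m + 40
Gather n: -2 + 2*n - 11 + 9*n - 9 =11*n - 22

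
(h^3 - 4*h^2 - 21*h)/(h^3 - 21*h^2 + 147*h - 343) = h*(h + 3)/(h^2 - 14*h + 49)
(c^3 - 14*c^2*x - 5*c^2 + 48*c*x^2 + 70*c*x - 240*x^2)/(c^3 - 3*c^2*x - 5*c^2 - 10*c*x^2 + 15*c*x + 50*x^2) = (-c^2 + 14*c*x - 48*x^2)/(-c^2 + 3*c*x + 10*x^2)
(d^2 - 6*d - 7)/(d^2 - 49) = (d + 1)/(d + 7)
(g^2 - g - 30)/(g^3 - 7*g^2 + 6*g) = (g + 5)/(g*(g - 1))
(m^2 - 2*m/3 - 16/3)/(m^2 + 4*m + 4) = (m - 8/3)/(m + 2)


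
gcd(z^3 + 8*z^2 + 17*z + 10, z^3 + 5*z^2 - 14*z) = 1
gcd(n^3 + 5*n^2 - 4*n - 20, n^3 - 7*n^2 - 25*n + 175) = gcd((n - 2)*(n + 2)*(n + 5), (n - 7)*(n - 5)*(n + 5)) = n + 5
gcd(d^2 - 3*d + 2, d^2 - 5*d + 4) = d - 1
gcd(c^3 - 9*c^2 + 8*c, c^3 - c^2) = c^2 - c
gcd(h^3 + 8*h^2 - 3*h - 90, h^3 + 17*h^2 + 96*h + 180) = h^2 + 11*h + 30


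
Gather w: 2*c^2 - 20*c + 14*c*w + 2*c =2*c^2 + 14*c*w - 18*c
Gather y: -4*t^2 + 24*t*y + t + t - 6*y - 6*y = -4*t^2 + 2*t + y*(24*t - 12)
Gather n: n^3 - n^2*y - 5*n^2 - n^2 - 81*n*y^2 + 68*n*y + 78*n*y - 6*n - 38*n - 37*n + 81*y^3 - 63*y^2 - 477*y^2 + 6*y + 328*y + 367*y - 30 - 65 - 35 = n^3 + n^2*(-y - 6) + n*(-81*y^2 + 146*y - 81) + 81*y^3 - 540*y^2 + 701*y - 130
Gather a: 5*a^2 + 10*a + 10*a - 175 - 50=5*a^2 + 20*a - 225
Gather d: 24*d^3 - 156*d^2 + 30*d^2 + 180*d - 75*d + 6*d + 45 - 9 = 24*d^3 - 126*d^2 + 111*d + 36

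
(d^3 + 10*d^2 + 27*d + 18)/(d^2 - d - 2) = (d^2 + 9*d + 18)/(d - 2)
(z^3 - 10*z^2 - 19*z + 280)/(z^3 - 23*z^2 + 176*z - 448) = (z + 5)/(z - 8)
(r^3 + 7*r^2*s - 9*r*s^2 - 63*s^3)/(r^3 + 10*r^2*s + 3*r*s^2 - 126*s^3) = (r + 3*s)/(r + 6*s)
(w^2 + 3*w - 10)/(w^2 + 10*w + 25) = (w - 2)/(w + 5)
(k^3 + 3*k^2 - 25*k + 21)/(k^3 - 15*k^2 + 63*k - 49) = (k^2 + 4*k - 21)/(k^2 - 14*k + 49)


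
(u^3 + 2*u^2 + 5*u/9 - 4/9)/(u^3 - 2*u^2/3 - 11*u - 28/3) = (9*u^2 + 9*u - 4)/(3*(3*u^2 - 5*u - 28))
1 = 1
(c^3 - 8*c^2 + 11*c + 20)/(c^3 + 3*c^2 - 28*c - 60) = (c^2 - 3*c - 4)/(c^2 + 8*c + 12)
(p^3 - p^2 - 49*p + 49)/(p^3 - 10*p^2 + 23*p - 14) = (p + 7)/(p - 2)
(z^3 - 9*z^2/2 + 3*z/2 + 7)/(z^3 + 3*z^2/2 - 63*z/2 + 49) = (z + 1)/(z + 7)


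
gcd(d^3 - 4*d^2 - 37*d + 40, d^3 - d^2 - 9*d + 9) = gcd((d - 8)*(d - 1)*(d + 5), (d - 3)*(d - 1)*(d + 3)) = d - 1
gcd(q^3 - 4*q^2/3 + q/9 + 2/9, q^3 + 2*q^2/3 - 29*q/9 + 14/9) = q^2 - 5*q/3 + 2/3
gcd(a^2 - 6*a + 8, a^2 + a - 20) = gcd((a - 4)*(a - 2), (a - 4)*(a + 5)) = a - 4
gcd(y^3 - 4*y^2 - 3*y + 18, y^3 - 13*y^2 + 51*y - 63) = y^2 - 6*y + 9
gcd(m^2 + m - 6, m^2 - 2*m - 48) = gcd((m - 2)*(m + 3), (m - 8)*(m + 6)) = 1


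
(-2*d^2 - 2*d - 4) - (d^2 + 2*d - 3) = -3*d^2 - 4*d - 1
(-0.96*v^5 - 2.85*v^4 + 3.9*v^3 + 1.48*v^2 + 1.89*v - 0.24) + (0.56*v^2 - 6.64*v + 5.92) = -0.96*v^5 - 2.85*v^4 + 3.9*v^3 + 2.04*v^2 - 4.75*v + 5.68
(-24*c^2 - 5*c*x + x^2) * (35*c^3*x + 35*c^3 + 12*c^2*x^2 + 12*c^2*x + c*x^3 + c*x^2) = -840*c^5*x - 840*c^5 - 463*c^4*x^2 - 463*c^4*x - 49*c^3*x^3 - 49*c^3*x^2 + 7*c^2*x^4 + 7*c^2*x^3 + c*x^5 + c*x^4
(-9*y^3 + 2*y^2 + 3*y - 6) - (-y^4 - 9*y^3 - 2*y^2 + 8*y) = y^4 + 4*y^2 - 5*y - 6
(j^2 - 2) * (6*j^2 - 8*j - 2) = 6*j^4 - 8*j^3 - 14*j^2 + 16*j + 4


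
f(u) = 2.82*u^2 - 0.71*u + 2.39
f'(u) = 5.64*u - 0.71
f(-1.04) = 6.18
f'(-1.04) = -6.58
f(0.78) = 3.55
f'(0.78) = 3.69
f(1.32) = 6.37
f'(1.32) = 6.73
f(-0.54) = 3.60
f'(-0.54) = -3.76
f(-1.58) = 10.55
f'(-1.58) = -9.62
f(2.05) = 12.79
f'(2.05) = 10.85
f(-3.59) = 41.28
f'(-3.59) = -20.96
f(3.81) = 40.62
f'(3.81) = 20.78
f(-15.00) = 647.54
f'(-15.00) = -85.31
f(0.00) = 2.39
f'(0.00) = -0.71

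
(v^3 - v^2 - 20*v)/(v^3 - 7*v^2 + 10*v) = (v + 4)/(v - 2)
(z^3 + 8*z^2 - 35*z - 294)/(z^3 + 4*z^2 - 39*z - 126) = (z + 7)/(z + 3)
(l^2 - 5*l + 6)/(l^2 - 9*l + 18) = (l - 2)/(l - 6)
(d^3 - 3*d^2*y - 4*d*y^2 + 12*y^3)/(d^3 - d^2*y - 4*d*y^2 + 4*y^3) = (-d + 3*y)/(-d + y)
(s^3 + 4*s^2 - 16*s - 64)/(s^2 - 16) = s + 4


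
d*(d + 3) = d^2 + 3*d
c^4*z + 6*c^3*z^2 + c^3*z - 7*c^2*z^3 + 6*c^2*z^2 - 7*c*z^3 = c*(c - z)*(c + 7*z)*(c*z + z)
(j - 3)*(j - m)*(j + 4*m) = j^3 + 3*j^2*m - 3*j^2 - 4*j*m^2 - 9*j*m + 12*m^2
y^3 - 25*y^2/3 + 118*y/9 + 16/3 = (y - 6)*(y - 8/3)*(y + 1/3)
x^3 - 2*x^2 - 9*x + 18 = (x - 3)*(x - 2)*(x + 3)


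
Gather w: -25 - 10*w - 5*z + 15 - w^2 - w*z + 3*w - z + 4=-w^2 + w*(-z - 7) - 6*z - 6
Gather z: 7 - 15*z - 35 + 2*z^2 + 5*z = 2*z^2 - 10*z - 28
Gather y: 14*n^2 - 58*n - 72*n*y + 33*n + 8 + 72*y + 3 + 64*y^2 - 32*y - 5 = 14*n^2 - 25*n + 64*y^2 + y*(40 - 72*n) + 6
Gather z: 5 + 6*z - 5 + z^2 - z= z^2 + 5*z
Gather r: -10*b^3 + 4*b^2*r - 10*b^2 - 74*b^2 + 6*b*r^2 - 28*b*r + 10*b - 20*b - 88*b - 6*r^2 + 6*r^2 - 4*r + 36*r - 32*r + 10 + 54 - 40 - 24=-10*b^3 - 84*b^2 + 6*b*r^2 - 98*b + r*(4*b^2 - 28*b)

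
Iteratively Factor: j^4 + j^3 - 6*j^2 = (j)*(j^3 + j^2 - 6*j) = j^2*(j^2 + j - 6) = j^2*(j + 3)*(j - 2)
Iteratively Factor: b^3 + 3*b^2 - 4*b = (b + 4)*(b^2 - b) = (b - 1)*(b + 4)*(b)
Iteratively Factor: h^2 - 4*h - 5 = (h + 1)*(h - 5)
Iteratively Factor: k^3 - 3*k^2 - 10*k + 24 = (k - 2)*(k^2 - k - 12) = (k - 4)*(k - 2)*(k + 3)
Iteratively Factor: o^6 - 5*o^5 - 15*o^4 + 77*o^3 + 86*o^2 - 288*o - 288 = (o - 3)*(o^5 - 2*o^4 - 21*o^3 + 14*o^2 + 128*o + 96) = (o - 3)*(o + 3)*(o^4 - 5*o^3 - 6*o^2 + 32*o + 32) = (o - 4)*(o - 3)*(o + 3)*(o^3 - o^2 - 10*o - 8) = (o - 4)^2*(o - 3)*(o + 3)*(o^2 + 3*o + 2) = (o - 4)^2*(o - 3)*(o + 2)*(o + 3)*(o + 1)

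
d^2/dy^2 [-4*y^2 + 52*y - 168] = -8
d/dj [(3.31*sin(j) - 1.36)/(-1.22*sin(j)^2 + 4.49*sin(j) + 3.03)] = (4.0382*sin(j)^2 - 3.3184*sin(j) + 16.1357)*cos(j)/(1.4884*sin(j)^4 - 10.9556*sin(j)^3 + 12.7669*sin(j)^2 + 27.2094*sin(j) + 9.1809)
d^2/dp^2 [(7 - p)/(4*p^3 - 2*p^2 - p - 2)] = 2*(-48*p^5 + 696*p^4 - 456*p^3 - 48*p^2 + 222*p - 19)/(64*p^9 - 96*p^8 - 56*p^6 + 96*p^5 + 18*p^4 + 23*p^3 - 30*p^2 - 12*p - 8)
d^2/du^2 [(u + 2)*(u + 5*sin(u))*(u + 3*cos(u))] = -5*u^2*sin(u) - 3*u^2*cos(u) - 22*u*sin(u) - 30*u*sin(2*u) + 14*u*cos(u) + 6*u - 2*sin(u) - 60*sin(2*u) + 26*cos(u) + 30*cos(2*u) + 4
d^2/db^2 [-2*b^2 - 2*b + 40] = -4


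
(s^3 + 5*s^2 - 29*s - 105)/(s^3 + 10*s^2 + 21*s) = (s - 5)/s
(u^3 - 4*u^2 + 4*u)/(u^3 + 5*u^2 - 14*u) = (u - 2)/(u + 7)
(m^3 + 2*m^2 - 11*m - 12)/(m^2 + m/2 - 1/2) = 2*(m^2 + m - 12)/(2*m - 1)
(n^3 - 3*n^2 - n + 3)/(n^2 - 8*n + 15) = (n^2 - 1)/(n - 5)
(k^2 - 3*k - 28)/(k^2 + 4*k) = (k - 7)/k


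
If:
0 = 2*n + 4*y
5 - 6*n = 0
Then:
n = 5/6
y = -5/12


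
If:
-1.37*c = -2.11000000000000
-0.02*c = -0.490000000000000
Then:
No Solution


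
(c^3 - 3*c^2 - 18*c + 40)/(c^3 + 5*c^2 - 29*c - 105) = (c^2 + 2*c - 8)/(c^2 + 10*c + 21)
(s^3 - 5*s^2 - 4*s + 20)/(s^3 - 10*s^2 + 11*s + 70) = (s - 2)/(s - 7)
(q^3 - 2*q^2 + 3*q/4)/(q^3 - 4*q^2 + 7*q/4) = (2*q - 3)/(2*q - 7)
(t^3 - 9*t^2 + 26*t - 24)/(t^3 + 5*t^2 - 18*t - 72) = (t^2 - 5*t + 6)/(t^2 + 9*t + 18)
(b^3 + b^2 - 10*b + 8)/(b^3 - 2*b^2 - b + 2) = (b + 4)/(b + 1)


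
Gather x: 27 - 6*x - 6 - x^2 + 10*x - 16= -x^2 + 4*x + 5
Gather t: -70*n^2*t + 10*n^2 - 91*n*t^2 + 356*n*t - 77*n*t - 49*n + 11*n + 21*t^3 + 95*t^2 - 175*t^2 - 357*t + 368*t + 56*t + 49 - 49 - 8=10*n^2 - 38*n + 21*t^3 + t^2*(-91*n - 80) + t*(-70*n^2 + 279*n + 67) - 8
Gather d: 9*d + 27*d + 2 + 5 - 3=36*d + 4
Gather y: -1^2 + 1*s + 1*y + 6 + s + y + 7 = 2*s + 2*y + 12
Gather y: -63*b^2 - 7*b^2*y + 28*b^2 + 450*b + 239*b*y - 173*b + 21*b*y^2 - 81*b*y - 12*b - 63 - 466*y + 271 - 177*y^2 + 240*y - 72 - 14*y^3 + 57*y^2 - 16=-35*b^2 + 265*b - 14*y^3 + y^2*(21*b - 120) + y*(-7*b^2 + 158*b - 226) + 120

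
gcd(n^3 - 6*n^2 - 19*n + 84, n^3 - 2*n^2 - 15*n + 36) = n^2 + n - 12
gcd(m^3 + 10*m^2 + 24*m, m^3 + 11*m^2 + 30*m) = m^2 + 6*m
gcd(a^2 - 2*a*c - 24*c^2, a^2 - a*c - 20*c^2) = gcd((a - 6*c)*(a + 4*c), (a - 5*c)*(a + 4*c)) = a + 4*c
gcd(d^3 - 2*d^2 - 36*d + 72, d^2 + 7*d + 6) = d + 6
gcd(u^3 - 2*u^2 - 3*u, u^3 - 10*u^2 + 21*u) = u^2 - 3*u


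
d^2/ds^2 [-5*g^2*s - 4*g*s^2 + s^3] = -8*g + 6*s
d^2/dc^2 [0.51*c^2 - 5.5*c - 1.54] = 1.02000000000000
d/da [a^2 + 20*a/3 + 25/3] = 2*a + 20/3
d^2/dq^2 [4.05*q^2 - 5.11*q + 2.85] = 8.10000000000000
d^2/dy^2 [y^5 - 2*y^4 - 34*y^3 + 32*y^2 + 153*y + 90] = 20*y^3 - 24*y^2 - 204*y + 64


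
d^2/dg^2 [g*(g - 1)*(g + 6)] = 6*g + 10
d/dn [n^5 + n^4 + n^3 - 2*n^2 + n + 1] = 5*n^4 + 4*n^3 + 3*n^2 - 4*n + 1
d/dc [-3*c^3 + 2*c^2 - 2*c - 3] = -9*c^2 + 4*c - 2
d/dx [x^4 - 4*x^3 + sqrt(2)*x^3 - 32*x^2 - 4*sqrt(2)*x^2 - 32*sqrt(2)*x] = 4*x^3 - 12*x^2 + 3*sqrt(2)*x^2 - 64*x - 8*sqrt(2)*x - 32*sqrt(2)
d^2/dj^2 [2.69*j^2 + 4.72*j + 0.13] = 5.38000000000000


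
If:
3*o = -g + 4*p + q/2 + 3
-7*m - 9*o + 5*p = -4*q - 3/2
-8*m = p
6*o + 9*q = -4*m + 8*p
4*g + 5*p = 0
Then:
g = 90/83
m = 9/83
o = -489/830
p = -72/83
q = -177/415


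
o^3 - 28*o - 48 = (o - 6)*(o + 2)*(o + 4)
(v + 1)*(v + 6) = v^2 + 7*v + 6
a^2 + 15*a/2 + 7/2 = (a + 1/2)*(a + 7)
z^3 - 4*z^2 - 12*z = z*(z - 6)*(z + 2)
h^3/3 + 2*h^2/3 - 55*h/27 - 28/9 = (h/3 + 1)*(h - 7/3)*(h + 4/3)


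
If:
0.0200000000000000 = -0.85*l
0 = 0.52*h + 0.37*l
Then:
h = 0.02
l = -0.02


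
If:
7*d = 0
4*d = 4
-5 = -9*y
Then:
No Solution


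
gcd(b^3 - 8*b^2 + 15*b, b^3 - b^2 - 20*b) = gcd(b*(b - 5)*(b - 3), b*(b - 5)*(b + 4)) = b^2 - 5*b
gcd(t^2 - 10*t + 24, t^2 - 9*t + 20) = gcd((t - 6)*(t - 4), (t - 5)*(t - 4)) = t - 4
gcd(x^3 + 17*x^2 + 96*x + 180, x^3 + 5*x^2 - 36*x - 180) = x^2 + 11*x + 30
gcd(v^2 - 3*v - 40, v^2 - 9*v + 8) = v - 8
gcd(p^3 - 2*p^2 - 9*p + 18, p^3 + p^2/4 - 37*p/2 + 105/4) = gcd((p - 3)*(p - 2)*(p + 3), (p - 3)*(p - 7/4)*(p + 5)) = p - 3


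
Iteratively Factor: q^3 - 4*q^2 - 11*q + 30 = (q - 2)*(q^2 - 2*q - 15) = (q - 2)*(q + 3)*(q - 5)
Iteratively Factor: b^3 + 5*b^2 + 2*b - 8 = (b - 1)*(b^2 + 6*b + 8) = (b - 1)*(b + 2)*(b + 4)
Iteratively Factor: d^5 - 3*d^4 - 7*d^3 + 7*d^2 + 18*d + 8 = (d - 4)*(d^4 + d^3 - 3*d^2 - 5*d - 2) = (d - 4)*(d + 1)*(d^3 - 3*d - 2) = (d - 4)*(d + 1)^2*(d^2 - d - 2) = (d - 4)*(d + 1)^3*(d - 2)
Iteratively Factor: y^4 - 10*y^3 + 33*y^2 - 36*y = (y - 3)*(y^3 - 7*y^2 + 12*y) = (y - 3)^2*(y^2 - 4*y) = y*(y - 3)^2*(y - 4)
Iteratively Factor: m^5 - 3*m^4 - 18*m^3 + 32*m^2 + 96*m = (m - 4)*(m^4 + m^3 - 14*m^2 - 24*m) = m*(m - 4)*(m^3 + m^2 - 14*m - 24) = m*(m - 4)*(m + 2)*(m^2 - m - 12) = m*(m - 4)*(m + 2)*(m + 3)*(m - 4)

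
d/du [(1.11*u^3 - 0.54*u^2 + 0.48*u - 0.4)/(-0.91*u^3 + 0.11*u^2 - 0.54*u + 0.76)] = (4.44089209850063e-16*u^5 - 0.3693*u^4 - 0.3252*u^3 + 1.6776*u^2 - 0.7328*u + 0.1488)/(0.8281*u^6 - 0.2002*u^5 + 0.9949*u^4 - 1.502*u^3 + 0.4588*u^2 - 0.8208*u + 0.5776)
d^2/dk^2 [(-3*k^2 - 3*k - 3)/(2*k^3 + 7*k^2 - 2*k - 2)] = 6*(-4*k^6 - 12*k^5 - 78*k^4 - 207*k^3 - 201*k^2 - 12*k - 18)/(8*k^9 + 84*k^8 + 270*k^7 + 151*k^6 - 438*k^5 - 162*k^4 + 184*k^3 + 60*k^2 - 24*k - 8)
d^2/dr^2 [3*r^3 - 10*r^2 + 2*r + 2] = 18*r - 20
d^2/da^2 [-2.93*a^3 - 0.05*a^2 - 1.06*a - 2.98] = -17.58*a - 0.1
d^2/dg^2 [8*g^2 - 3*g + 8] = 16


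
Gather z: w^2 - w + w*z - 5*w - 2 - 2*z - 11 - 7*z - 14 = w^2 - 6*w + z*(w - 9) - 27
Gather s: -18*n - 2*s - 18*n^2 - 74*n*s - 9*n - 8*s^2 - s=-18*n^2 - 27*n - 8*s^2 + s*(-74*n - 3)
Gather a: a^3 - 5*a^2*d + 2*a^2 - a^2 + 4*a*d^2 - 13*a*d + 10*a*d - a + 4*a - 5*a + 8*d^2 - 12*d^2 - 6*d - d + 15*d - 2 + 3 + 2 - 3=a^3 + a^2*(1 - 5*d) + a*(4*d^2 - 3*d - 2) - 4*d^2 + 8*d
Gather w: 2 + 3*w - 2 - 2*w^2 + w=-2*w^2 + 4*w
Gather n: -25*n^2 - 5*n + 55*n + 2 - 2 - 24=-25*n^2 + 50*n - 24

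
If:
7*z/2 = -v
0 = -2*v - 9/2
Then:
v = -9/4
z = 9/14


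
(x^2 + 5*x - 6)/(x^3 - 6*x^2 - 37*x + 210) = (x - 1)/(x^2 - 12*x + 35)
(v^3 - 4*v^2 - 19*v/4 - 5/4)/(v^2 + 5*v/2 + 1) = (2*v^2 - 9*v - 5)/(2*(v + 2))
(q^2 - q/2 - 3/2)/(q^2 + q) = (q - 3/2)/q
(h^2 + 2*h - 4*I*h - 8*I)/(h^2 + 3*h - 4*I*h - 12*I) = (h + 2)/(h + 3)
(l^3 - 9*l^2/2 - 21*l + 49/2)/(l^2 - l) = l - 7/2 - 49/(2*l)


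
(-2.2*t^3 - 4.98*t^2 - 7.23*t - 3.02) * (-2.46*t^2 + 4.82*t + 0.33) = 5.412*t^5 + 1.6468*t^4 - 6.9438*t^3 - 29.0628*t^2 - 16.9423*t - 0.9966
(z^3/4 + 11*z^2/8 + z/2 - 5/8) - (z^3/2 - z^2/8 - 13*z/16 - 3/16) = -z^3/4 + 3*z^2/2 + 21*z/16 - 7/16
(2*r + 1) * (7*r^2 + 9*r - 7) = 14*r^3 + 25*r^2 - 5*r - 7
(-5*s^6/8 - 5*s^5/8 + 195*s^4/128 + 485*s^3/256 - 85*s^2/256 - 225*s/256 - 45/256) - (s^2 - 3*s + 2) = -5*s^6/8 - 5*s^5/8 + 195*s^4/128 + 485*s^3/256 - 341*s^2/256 + 543*s/256 - 557/256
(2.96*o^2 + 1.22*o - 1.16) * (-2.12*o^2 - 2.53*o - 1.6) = -6.2752*o^4 - 10.0752*o^3 - 5.3634*o^2 + 0.9828*o + 1.856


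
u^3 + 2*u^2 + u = u*(u + 1)^2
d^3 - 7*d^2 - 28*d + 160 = (d - 8)*(d - 4)*(d + 5)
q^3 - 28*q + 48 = (q - 4)*(q - 2)*(q + 6)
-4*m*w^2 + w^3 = w^2*(-4*m + w)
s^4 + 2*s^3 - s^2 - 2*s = s*(s - 1)*(s + 1)*(s + 2)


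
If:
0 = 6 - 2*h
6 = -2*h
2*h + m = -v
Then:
No Solution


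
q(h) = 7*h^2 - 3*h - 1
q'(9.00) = 123.00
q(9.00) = 539.00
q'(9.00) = 123.00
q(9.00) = 539.00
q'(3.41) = 44.74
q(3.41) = 70.17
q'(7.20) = 97.80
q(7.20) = 340.28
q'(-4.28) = -62.92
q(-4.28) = 140.07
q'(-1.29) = -21.06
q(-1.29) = 14.52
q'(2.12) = 26.68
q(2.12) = 24.10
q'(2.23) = 28.22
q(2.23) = 27.12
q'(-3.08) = -46.12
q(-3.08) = 74.64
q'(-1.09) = -18.26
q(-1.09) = 10.59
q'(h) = 14*h - 3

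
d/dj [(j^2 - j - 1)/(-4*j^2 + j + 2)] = (-3*j^2 - 4*j - 1)/(16*j^4 - 8*j^3 - 15*j^2 + 4*j + 4)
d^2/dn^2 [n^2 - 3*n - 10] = 2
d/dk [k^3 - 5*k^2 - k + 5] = 3*k^2 - 10*k - 1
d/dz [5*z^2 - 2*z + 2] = 10*z - 2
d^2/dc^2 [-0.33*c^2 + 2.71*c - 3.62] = -0.660000000000000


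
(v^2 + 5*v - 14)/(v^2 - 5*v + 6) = (v + 7)/(v - 3)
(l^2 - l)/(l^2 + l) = (l - 1)/(l + 1)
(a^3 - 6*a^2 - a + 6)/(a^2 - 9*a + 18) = (a^2 - 1)/(a - 3)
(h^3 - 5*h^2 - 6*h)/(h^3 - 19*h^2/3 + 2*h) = 3*(h + 1)/(3*h - 1)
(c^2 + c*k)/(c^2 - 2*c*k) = (c + k)/(c - 2*k)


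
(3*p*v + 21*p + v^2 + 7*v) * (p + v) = 3*p^2*v + 21*p^2 + 4*p*v^2 + 28*p*v + v^3 + 7*v^2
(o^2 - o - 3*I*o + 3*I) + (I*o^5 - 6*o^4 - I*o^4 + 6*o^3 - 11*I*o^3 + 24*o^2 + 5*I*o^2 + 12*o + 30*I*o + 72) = I*o^5 - 6*o^4 - I*o^4 + 6*o^3 - 11*I*o^3 + 25*o^2 + 5*I*o^2 + 11*o + 27*I*o + 72 + 3*I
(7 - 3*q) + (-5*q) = 7 - 8*q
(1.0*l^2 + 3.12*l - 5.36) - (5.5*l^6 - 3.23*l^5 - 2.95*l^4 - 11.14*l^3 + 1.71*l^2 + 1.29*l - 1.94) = -5.5*l^6 + 3.23*l^5 + 2.95*l^4 + 11.14*l^3 - 0.71*l^2 + 1.83*l - 3.42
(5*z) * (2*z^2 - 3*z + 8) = 10*z^3 - 15*z^2 + 40*z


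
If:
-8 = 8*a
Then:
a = -1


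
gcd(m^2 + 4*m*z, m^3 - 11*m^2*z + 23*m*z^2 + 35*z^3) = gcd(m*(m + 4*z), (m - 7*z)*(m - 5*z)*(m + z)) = 1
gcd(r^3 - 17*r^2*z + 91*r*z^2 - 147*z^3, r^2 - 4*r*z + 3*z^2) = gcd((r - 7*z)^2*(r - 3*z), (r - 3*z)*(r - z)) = -r + 3*z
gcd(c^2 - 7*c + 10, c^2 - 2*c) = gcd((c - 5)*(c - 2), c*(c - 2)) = c - 2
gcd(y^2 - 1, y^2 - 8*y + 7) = y - 1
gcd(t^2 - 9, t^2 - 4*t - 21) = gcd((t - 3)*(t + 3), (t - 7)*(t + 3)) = t + 3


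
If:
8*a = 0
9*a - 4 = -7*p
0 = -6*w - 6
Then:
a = 0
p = 4/7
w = -1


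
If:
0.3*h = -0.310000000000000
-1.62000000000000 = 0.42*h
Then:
No Solution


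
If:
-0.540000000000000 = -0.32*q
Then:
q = 1.69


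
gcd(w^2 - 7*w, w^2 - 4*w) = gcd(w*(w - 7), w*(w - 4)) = w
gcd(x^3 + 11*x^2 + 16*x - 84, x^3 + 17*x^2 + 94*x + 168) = x^2 + 13*x + 42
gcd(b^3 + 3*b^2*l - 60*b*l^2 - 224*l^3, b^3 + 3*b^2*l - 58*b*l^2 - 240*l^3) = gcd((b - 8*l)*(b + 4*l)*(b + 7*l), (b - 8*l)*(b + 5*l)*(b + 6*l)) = b - 8*l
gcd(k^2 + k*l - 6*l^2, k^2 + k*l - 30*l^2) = 1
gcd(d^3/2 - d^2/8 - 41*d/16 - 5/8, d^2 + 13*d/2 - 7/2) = 1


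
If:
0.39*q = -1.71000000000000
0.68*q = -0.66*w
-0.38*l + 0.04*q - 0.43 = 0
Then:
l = -1.59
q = -4.38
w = 4.52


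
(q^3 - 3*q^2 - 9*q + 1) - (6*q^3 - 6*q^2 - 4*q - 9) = -5*q^3 + 3*q^2 - 5*q + 10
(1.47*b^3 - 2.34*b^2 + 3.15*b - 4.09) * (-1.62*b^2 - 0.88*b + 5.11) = -2.3814*b^5 + 2.4972*b^4 + 4.4679*b^3 - 8.1036*b^2 + 19.6957*b - 20.8999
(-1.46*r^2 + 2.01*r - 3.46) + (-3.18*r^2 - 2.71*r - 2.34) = -4.64*r^2 - 0.7*r - 5.8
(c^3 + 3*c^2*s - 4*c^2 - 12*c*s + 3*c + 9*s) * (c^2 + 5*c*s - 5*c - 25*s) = c^5 + 8*c^4*s - 9*c^4 + 15*c^3*s^2 - 72*c^3*s + 23*c^3 - 135*c^2*s^2 + 184*c^2*s - 15*c^2 + 345*c*s^2 - 120*c*s - 225*s^2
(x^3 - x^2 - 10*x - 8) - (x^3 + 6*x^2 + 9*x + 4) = -7*x^2 - 19*x - 12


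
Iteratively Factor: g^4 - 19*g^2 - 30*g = (g + 2)*(g^3 - 2*g^2 - 15*g) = (g - 5)*(g + 2)*(g^2 + 3*g) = (g - 5)*(g + 2)*(g + 3)*(g)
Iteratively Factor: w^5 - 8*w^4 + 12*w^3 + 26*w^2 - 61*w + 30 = (w - 1)*(w^4 - 7*w^3 + 5*w^2 + 31*w - 30) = (w - 5)*(w - 1)*(w^3 - 2*w^2 - 5*w + 6) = (w - 5)*(w - 3)*(w - 1)*(w^2 + w - 2) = (w - 5)*(w - 3)*(w - 1)*(w + 2)*(w - 1)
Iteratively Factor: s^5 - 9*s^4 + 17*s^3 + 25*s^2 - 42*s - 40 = (s - 4)*(s^4 - 5*s^3 - 3*s^2 + 13*s + 10) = (s - 4)*(s + 1)*(s^3 - 6*s^2 + 3*s + 10) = (s - 4)*(s - 2)*(s + 1)*(s^2 - 4*s - 5) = (s - 5)*(s - 4)*(s - 2)*(s + 1)*(s + 1)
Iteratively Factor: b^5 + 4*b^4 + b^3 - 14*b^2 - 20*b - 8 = (b + 2)*(b^4 + 2*b^3 - 3*b^2 - 8*b - 4) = (b + 2)^2*(b^3 - 3*b - 2) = (b + 1)*(b + 2)^2*(b^2 - b - 2) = (b + 1)^2*(b + 2)^2*(b - 2)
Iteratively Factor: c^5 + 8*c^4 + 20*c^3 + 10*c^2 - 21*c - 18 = (c + 2)*(c^4 + 6*c^3 + 8*c^2 - 6*c - 9) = (c + 1)*(c + 2)*(c^3 + 5*c^2 + 3*c - 9) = (c + 1)*(c + 2)*(c + 3)*(c^2 + 2*c - 3) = (c - 1)*(c + 1)*(c + 2)*(c + 3)*(c + 3)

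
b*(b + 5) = b^2 + 5*b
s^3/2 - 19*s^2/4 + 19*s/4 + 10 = (s/2 + 1/2)*(s - 8)*(s - 5/2)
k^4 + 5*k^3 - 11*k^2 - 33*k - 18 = (k - 3)*(k + 1)^2*(k + 6)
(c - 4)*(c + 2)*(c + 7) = c^3 + 5*c^2 - 22*c - 56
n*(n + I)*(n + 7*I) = n^3 + 8*I*n^2 - 7*n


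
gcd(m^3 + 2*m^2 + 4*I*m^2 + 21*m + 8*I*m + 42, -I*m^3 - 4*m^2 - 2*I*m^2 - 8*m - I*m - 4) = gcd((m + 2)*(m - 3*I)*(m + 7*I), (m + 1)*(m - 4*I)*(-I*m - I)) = 1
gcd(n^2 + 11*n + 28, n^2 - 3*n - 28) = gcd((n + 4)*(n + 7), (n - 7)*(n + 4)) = n + 4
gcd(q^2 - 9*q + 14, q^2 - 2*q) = q - 2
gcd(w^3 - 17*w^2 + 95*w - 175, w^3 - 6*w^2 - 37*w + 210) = w^2 - 12*w + 35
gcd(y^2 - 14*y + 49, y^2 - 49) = y - 7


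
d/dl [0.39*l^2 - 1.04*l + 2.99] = 0.78*l - 1.04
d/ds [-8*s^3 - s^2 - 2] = 2*s*(-12*s - 1)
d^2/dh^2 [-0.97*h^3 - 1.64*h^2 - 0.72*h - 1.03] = -5.82*h - 3.28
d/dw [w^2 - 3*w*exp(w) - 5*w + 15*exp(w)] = -3*w*exp(w) + 2*w + 12*exp(w) - 5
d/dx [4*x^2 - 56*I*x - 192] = 8*x - 56*I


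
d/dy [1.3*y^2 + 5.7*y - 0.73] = 2.6*y + 5.7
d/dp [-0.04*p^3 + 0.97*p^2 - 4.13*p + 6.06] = -0.12*p^2 + 1.94*p - 4.13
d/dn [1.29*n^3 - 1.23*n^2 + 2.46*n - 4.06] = 3.87*n^2 - 2.46*n + 2.46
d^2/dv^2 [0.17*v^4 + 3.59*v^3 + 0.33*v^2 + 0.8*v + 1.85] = 2.04*v^2 + 21.54*v + 0.66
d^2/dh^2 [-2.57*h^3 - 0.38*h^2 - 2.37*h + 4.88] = -15.42*h - 0.76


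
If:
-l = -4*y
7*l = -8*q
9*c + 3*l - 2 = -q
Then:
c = 2/9 - 17*y/18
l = 4*y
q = -7*y/2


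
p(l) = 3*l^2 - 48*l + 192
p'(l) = 6*l - 48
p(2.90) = 78.03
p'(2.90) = -30.60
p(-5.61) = 555.70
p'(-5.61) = -81.66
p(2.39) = 94.42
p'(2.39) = -33.66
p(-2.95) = 359.71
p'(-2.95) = -65.70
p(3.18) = 69.70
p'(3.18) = -28.92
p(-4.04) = 434.88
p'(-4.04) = -72.24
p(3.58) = 58.61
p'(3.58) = -26.52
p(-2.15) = 309.07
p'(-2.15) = -60.90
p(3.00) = 75.00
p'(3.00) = -30.00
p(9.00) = 3.00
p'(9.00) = 6.00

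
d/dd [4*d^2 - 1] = 8*d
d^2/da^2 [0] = 0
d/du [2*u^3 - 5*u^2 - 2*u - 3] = 6*u^2 - 10*u - 2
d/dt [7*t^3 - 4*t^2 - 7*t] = 21*t^2 - 8*t - 7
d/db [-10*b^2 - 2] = -20*b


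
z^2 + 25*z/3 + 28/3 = (z + 4/3)*(z + 7)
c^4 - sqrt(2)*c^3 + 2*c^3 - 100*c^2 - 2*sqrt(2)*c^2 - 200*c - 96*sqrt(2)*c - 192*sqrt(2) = (c + 2)*(c - 8*sqrt(2))*(c + sqrt(2))*(c + 6*sqrt(2))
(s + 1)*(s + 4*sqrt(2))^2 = s^3 + s^2 + 8*sqrt(2)*s^2 + 8*sqrt(2)*s + 32*s + 32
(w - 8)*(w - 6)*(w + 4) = w^3 - 10*w^2 - 8*w + 192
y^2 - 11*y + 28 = (y - 7)*(y - 4)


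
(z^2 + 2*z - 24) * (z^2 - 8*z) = z^4 - 6*z^3 - 40*z^2 + 192*z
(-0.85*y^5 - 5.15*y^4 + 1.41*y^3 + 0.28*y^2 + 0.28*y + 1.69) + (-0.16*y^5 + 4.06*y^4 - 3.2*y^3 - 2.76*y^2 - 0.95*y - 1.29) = -1.01*y^5 - 1.09*y^4 - 1.79*y^3 - 2.48*y^2 - 0.67*y + 0.4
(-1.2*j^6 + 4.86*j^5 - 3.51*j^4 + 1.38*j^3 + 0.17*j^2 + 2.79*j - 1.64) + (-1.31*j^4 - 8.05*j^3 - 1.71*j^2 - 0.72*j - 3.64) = -1.2*j^6 + 4.86*j^5 - 4.82*j^4 - 6.67*j^3 - 1.54*j^2 + 2.07*j - 5.28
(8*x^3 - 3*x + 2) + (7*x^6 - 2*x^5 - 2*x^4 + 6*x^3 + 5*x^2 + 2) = 7*x^6 - 2*x^5 - 2*x^4 + 14*x^3 + 5*x^2 - 3*x + 4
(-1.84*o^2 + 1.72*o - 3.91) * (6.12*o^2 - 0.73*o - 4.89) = -11.2608*o^4 + 11.8696*o^3 - 16.1872*o^2 - 5.5565*o + 19.1199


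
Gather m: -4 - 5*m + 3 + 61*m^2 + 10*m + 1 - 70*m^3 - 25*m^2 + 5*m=-70*m^3 + 36*m^2 + 10*m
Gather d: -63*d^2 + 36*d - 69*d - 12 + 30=-63*d^2 - 33*d + 18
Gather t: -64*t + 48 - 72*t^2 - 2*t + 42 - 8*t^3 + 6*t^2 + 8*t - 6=-8*t^3 - 66*t^2 - 58*t + 84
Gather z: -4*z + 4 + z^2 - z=z^2 - 5*z + 4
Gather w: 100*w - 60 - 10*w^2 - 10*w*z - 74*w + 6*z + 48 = -10*w^2 + w*(26 - 10*z) + 6*z - 12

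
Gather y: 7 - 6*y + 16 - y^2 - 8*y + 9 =-y^2 - 14*y + 32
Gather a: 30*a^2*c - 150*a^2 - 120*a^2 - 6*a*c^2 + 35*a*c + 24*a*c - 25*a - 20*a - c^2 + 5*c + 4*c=a^2*(30*c - 270) + a*(-6*c^2 + 59*c - 45) - c^2 + 9*c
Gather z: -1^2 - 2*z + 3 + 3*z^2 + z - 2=3*z^2 - z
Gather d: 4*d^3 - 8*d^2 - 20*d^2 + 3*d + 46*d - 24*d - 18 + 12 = 4*d^3 - 28*d^2 + 25*d - 6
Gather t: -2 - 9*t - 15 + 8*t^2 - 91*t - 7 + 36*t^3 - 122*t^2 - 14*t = 36*t^3 - 114*t^2 - 114*t - 24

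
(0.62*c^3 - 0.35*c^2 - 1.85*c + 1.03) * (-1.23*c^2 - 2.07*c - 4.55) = -0.7626*c^5 - 0.8529*c^4 + 0.179*c^3 + 4.1551*c^2 + 6.2854*c - 4.6865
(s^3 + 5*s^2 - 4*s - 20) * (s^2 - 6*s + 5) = s^5 - s^4 - 29*s^3 + 29*s^2 + 100*s - 100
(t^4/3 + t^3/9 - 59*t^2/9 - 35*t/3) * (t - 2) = t^5/3 - 5*t^4/9 - 61*t^3/9 + 13*t^2/9 + 70*t/3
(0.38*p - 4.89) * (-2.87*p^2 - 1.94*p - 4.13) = -1.0906*p^3 + 13.2971*p^2 + 7.9172*p + 20.1957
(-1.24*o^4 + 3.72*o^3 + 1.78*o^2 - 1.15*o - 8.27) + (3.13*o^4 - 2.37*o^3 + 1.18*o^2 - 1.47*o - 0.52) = 1.89*o^4 + 1.35*o^3 + 2.96*o^2 - 2.62*o - 8.79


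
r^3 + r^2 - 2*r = r*(r - 1)*(r + 2)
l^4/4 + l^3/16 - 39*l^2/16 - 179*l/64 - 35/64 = (l/4 + 1/4)*(l - 7/2)*(l + 1/4)*(l + 5/2)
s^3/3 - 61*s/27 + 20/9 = (s/3 + 1)*(s - 5/3)*(s - 4/3)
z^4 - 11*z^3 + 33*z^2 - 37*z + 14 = (z - 7)*(z - 2)*(z - 1)^2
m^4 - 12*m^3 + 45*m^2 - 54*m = m*(m - 6)*(m - 3)^2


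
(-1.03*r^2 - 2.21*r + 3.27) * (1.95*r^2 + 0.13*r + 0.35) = -2.0085*r^4 - 4.4434*r^3 + 5.7287*r^2 - 0.3484*r + 1.1445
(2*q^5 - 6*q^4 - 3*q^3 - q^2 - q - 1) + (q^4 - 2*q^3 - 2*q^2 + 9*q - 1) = 2*q^5 - 5*q^4 - 5*q^3 - 3*q^2 + 8*q - 2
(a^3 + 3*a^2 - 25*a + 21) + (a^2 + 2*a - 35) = a^3 + 4*a^2 - 23*a - 14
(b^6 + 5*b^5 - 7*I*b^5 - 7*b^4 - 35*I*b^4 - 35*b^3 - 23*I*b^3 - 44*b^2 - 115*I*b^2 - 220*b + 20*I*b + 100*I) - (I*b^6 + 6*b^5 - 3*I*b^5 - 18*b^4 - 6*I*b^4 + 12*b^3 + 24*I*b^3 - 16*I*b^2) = b^6 - I*b^6 - b^5 - 4*I*b^5 + 11*b^4 - 29*I*b^4 - 47*b^3 - 47*I*b^3 - 44*b^2 - 99*I*b^2 - 220*b + 20*I*b + 100*I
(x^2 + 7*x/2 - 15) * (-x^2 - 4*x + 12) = -x^4 - 15*x^3/2 + 13*x^2 + 102*x - 180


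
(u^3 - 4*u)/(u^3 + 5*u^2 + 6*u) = (u - 2)/(u + 3)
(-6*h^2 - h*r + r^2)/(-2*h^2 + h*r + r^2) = (-3*h + r)/(-h + r)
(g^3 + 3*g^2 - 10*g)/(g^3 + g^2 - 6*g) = (g + 5)/(g + 3)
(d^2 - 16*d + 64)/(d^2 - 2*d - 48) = (d - 8)/(d + 6)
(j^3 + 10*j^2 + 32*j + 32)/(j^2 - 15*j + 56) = (j^3 + 10*j^2 + 32*j + 32)/(j^2 - 15*j + 56)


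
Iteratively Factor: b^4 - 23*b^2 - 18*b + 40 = (b + 4)*(b^3 - 4*b^2 - 7*b + 10) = (b - 1)*(b + 4)*(b^2 - 3*b - 10) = (b - 1)*(b + 2)*(b + 4)*(b - 5)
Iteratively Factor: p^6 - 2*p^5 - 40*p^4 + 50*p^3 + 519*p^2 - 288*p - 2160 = (p + 3)*(p^5 - 5*p^4 - 25*p^3 + 125*p^2 + 144*p - 720) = (p - 3)*(p + 3)*(p^4 - 2*p^3 - 31*p^2 + 32*p + 240) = (p - 4)*(p - 3)*(p + 3)*(p^3 + 2*p^2 - 23*p - 60) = (p - 5)*(p - 4)*(p - 3)*(p + 3)*(p^2 + 7*p + 12) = (p - 5)*(p - 4)*(p - 3)*(p + 3)*(p + 4)*(p + 3)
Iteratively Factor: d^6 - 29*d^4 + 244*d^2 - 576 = (d + 2)*(d^5 - 2*d^4 - 25*d^3 + 50*d^2 + 144*d - 288) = (d + 2)*(d + 3)*(d^4 - 5*d^3 - 10*d^2 + 80*d - 96) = (d + 2)*(d + 3)*(d + 4)*(d^3 - 9*d^2 + 26*d - 24) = (d - 2)*(d + 2)*(d + 3)*(d + 4)*(d^2 - 7*d + 12) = (d - 3)*(d - 2)*(d + 2)*(d + 3)*(d + 4)*(d - 4)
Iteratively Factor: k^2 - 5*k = (k)*(k - 5)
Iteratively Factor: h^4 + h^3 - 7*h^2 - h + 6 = (h - 1)*(h^3 + 2*h^2 - 5*h - 6) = (h - 1)*(h + 3)*(h^2 - h - 2) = (h - 2)*(h - 1)*(h + 3)*(h + 1)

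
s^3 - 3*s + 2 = (s - 1)^2*(s + 2)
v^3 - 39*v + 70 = (v - 5)*(v - 2)*(v + 7)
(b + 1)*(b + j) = b^2 + b*j + b + j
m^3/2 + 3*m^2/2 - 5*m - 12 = (m/2 + 1)*(m - 3)*(m + 4)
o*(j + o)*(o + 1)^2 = j*o^3 + 2*j*o^2 + j*o + o^4 + 2*o^3 + o^2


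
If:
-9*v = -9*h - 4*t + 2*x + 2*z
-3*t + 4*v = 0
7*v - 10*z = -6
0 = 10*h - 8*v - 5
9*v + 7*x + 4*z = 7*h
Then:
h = -229/2050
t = -209/205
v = -627/820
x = 3421/4100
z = 531/8200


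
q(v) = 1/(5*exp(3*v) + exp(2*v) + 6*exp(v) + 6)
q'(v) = (-15*exp(3*v) - 2*exp(2*v) - 6*exp(v))/(5*exp(3*v) + exp(2*v) + 6*exp(v) + 6)^2 = (-15*exp(2*v) - 2*exp(v) - 6)*exp(v)/(5*exp(3*v) + exp(2*v) + 6*exp(v) + 6)^2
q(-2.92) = 0.16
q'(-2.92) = -0.01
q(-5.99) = 0.17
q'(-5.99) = -0.00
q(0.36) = 0.03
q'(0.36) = -0.06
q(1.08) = 0.01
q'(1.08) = -0.02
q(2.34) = 0.00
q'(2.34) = -0.00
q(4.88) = 0.00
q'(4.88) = -0.00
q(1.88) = 0.00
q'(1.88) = -0.00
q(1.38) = 0.00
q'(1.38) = -0.01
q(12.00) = 0.00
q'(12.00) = 0.00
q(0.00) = 0.06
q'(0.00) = -0.07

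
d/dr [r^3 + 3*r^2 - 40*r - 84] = 3*r^2 + 6*r - 40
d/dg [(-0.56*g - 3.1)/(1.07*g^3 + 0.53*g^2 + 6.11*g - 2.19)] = (1.1984*g^3 + 10.2478*g^2 + 3.286*g + 20.1674)/(1.1449*g^6 + 1.1342*g^5 + 13.3563*g^4 + 1.79*g^3 + 35.0107*g^2 - 26.7618*g + 4.7961)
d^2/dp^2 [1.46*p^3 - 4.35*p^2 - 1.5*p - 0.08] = 8.76*p - 8.7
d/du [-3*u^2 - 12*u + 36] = -6*u - 12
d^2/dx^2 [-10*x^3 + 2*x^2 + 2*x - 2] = 4 - 60*x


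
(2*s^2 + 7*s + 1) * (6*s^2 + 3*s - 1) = 12*s^4 + 48*s^3 + 25*s^2 - 4*s - 1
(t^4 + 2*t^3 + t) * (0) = 0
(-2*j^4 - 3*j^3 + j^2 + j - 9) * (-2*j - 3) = 4*j^5 + 12*j^4 + 7*j^3 - 5*j^2 + 15*j + 27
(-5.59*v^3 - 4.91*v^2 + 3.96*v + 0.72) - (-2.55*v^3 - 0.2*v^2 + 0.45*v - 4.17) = -3.04*v^3 - 4.71*v^2 + 3.51*v + 4.89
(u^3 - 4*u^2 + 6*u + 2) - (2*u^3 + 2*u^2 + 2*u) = -u^3 - 6*u^2 + 4*u + 2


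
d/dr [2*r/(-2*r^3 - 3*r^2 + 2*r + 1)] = 2*(4*r^3 + 3*r^2 + 1)/(4*r^6 + 12*r^5 + r^4 - 16*r^3 - 2*r^2 + 4*r + 1)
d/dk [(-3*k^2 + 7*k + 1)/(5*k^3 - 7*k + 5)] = ((7 - 6*k)*(5*k^3 - 7*k + 5) - (15*k^2 - 7)*(-3*k^2 + 7*k + 1))/(5*k^3 - 7*k + 5)^2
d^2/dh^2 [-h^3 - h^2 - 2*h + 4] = -6*h - 2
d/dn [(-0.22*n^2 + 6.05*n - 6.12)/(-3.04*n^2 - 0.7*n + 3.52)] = (18.546*n^2 - 38.7584*n + 17.012)/(9.2416*n^4 + 4.256*n^3 - 20.9116*n^2 - 4.928*n + 12.3904)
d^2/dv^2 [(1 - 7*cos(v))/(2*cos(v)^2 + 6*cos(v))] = (-25*sin(v)^4/cos(v)^3 - 7*sin(v)^2 - 16 - 53/cos(v) + 18/cos(v)^2 + 43/cos(v)^3)/(2*(cos(v) + 3)^3)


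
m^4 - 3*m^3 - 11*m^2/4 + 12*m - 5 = (m - 5/2)*(m - 2)*(m - 1/2)*(m + 2)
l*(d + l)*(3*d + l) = 3*d^2*l + 4*d*l^2 + l^3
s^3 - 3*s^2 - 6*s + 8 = (s - 4)*(s - 1)*(s + 2)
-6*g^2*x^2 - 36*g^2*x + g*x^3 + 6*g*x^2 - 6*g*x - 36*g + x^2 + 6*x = (-6*g + x)*(x + 6)*(g*x + 1)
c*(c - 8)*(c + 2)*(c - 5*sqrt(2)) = c^4 - 5*sqrt(2)*c^3 - 6*c^3 - 16*c^2 + 30*sqrt(2)*c^2 + 80*sqrt(2)*c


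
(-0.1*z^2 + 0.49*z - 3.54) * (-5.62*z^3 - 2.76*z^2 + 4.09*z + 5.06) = 0.562*z^5 - 2.4778*z^4 + 18.1334*z^3 + 11.2685*z^2 - 11.9992*z - 17.9124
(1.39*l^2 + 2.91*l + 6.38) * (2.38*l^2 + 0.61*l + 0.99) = 3.3082*l^4 + 7.7737*l^3 + 18.3356*l^2 + 6.7727*l + 6.3162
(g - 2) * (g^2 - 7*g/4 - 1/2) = g^3 - 15*g^2/4 + 3*g + 1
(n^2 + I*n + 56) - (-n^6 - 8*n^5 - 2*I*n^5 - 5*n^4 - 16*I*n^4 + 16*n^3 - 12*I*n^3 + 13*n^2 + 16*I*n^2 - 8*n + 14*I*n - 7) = n^6 + 8*n^5 + 2*I*n^5 + 5*n^4 + 16*I*n^4 - 16*n^3 + 12*I*n^3 - 12*n^2 - 16*I*n^2 + 8*n - 13*I*n + 63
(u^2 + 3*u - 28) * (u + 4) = u^3 + 7*u^2 - 16*u - 112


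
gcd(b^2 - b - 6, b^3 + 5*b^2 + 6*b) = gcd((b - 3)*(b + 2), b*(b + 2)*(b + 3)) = b + 2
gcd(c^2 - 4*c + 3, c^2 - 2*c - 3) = c - 3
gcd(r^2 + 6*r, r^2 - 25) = 1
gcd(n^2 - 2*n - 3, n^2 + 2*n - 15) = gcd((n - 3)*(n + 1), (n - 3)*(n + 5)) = n - 3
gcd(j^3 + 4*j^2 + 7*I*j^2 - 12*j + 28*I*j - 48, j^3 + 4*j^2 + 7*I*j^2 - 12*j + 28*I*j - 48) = j^3 + j^2*(4 + 7*I) + j*(-12 + 28*I) - 48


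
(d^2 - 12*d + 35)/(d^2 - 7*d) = (d - 5)/d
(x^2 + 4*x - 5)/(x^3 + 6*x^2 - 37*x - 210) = (x - 1)/(x^2 + x - 42)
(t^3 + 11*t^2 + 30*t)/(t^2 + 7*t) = (t^2 + 11*t + 30)/(t + 7)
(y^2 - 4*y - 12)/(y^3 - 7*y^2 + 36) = 1/(y - 3)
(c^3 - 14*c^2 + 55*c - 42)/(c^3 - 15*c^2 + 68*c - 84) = (c - 1)/(c - 2)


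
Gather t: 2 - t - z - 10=-t - z - 8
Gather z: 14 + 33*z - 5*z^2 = -5*z^2 + 33*z + 14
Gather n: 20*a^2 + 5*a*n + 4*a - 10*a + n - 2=20*a^2 - 6*a + n*(5*a + 1) - 2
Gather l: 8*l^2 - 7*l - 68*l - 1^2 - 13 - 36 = 8*l^2 - 75*l - 50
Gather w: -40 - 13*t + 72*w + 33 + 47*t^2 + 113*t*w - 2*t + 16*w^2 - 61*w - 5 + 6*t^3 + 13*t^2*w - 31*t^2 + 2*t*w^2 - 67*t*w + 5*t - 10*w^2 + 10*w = 6*t^3 + 16*t^2 - 10*t + w^2*(2*t + 6) + w*(13*t^2 + 46*t + 21) - 12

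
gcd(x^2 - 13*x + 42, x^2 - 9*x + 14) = x - 7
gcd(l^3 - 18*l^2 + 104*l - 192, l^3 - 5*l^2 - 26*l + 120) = l^2 - 10*l + 24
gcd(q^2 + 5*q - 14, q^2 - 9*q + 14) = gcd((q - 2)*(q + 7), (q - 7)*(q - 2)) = q - 2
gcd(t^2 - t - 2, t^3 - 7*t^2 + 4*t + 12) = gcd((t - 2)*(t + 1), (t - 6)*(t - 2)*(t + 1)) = t^2 - t - 2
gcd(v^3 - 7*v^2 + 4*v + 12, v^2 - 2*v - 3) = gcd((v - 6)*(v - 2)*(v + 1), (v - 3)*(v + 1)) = v + 1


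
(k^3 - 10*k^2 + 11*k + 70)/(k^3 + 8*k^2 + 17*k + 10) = (k^2 - 12*k + 35)/(k^2 + 6*k + 5)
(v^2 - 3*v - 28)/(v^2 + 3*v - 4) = (v - 7)/(v - 1)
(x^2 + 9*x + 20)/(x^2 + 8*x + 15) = (x + 4)/(x + 3)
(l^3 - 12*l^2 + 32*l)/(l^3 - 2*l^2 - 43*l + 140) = l*(l - 8)/(l^2 + 2*l - 35)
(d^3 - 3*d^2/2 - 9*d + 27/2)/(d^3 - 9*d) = (d - 3/2)/d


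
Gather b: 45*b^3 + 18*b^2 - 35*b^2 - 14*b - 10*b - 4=45*b^3 - 17*b^2 - 24*b - 4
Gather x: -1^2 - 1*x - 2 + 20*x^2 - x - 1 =20*x^2 - 2*x - 4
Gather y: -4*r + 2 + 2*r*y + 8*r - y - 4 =4*r + y*(2*r - 1) - 2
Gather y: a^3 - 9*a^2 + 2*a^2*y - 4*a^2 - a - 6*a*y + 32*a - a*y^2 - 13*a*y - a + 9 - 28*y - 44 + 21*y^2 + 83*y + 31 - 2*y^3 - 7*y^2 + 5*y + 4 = a^3 - 13*a^2 + 30*a - 2*y^3 + y^2*(14 - a) + y*(2*a^2 - 19*a + 60)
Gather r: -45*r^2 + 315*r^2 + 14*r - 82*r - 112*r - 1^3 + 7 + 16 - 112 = 270*r^2 - 180*r - 90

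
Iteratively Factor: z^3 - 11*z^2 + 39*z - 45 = (z - 5)*(z^2 - 6*z + 9) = (z - 5)*(z - 3)*(z - 3)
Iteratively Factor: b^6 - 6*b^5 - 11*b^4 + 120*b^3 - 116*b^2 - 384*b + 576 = (b - 3)*(b^5 - 3*b^4 - 20*b^3 + 60*b^2 + 64*b - 192) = (b - 3)*(b - 2)*(b^4 - b^3 - 22*b^2 + 16*b + 96) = (b - 3)*(b - 2)*(b + 4)*(b^3 - 5*b^2 - 2*b + 24) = (b - 4)*(b - 3)*(b - 2)*(b + 4)*(b^2 - b - 6) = (b - 4)*(b - 3)^2*(b - 2)*(b + 4)*(b + 2)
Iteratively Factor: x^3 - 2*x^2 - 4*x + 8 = (x - 2)*(x^2 - 4) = (x - 2)*(x + 2)*(x - 2)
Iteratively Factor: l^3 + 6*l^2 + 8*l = (l + 4)*(l^2 + 2*l) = (l + 2)*(l + 4)*(l)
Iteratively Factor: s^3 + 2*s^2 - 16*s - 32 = (s + 4)*(s^2 - 2*s - 8) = (s - 4)*(s + 4)*(s + 2)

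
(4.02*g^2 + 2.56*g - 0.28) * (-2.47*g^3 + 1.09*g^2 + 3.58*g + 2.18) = -9.9294*g^5 - 1.9414*g^4 + 17.8736*g^3 + 17.6232*g^2 + 4.5784*g - 0.6104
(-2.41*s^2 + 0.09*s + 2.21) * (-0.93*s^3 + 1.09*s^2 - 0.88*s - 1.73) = 2.2413*s^5 - 2.7106*s^4 + 0.1636*s^3 + 6.499*s^2 - 2.1005*s - 3.8233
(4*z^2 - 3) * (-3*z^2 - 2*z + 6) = -12*z^4 - 8*z^3 + 33*z^2 + 6*z - 18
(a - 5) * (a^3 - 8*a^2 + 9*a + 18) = a^4 - 13*a^3 + 49*a^2 - 27*a - 90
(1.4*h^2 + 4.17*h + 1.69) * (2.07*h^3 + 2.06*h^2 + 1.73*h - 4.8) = 2.898*h^5 + 11.5159*h^4 + 14.5105*h^3 + 3.9755*h^2 - 17.0923*h - 8.112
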